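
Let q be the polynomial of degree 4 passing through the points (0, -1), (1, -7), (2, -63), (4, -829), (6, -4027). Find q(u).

Write q(u) = au^4 + bu^3 + cu^2 + du + e. Substituting each data point gives a linear system:
  e = -1
  a + b + c + d + e = -7
  16a + 8b + 4c + 2d + e = -63
  256a + 64b + 16c + 4d + e = -829
  1296a + 216b + 36c + 6d + e = -4027
Solving the system yields a = -3, b = 0, c = -4, d = 1, e = -1.
So q(u) = -3u^4 - 4u^2 + u - 1.
Check: q(2) = -63. ✓

q(u) = -3u^4 - 4u^2 + u - 1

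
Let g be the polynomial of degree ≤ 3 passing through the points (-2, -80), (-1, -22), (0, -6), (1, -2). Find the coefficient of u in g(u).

5

Write g(u) = au^3 + bu^2 + cu + d. Substituting each data point gives a linear system:
  -8a + 4b - 2c + d = -80
  -a + b - c + d = -22
  d = -6
  a + b + c + d = -2
Solving the system yields a = 5, b = -6, c = 5, d = -6.
So g(u) = 5u^3 - 6u^2 + 5u - 6.
The coefficient of u is 5.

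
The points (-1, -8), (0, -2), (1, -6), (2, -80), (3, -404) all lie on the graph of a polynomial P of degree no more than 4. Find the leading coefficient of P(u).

-5

Write P(u) = au^4 + bu^3 + cu^2 + du + e. Substituting each data point gives a linear system:
  a - b + c - d + e = -8
  e = -2
  a + b + c + d + e = -6
  16a + 8b + 4c + 2d + e = -80
  81a + 27b + 9c + 3d + e = -404
Solving the system yields a = -5, b = 0, c = 0, d = 1, e = -2.
So P(u) = -5u^4 + u - 2.
The leading coefficient is -5.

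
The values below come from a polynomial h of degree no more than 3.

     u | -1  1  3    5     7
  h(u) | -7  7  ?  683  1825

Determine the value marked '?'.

157

The 4 known points determine the degree-3 polynomial uniquely.
Write h(u) = au^3 + bu^2 + cu + d. Substituting each data point gives a linear system:
  -a + b - c + d = -7
  a + b + c + d = 7
  125a + 25b + 5c + d = 683
  343a + 49b + 7c + d = 1825
Solving the system yields a = 5, b = 2, c = 2, d = -2.
So h(u) = 5u^3 + 2u^2 + 2u - 2.
Then h(3) = 157.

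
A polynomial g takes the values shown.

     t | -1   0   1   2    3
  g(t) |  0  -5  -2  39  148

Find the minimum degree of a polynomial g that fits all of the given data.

Forward differences of the values at t = -1, 0, 1, 2, 3:
  g  : 0  -5  -2  39  148
  Δ  : -5  3  41  109
  Δ^2: 8  38  68
  Δ^3: 30  30
  Δ^4: 0
The third differences are constant (30) and nonzero, while all higher differences vanish, so the minimal degree is 3.

3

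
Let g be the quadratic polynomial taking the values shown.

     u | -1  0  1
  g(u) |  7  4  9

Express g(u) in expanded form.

g(u) = 4u^2 + u + 4

Using the Lagrange interpolation formula with nodes -1, 0, 1:
  L_0(u) = u(u - 1) / 2
  L_1(u) = (u + 1)(u - 1) / -1
  L_2(u) = (u + 1)u / 2
Then g(u) = 7·L_0(u) + 4·L_1(u) + 9·L_2(u).
Expanding and collecting terms gives g(u) = 4u^2 + u + 4.
Check: g(1) = 9. ✓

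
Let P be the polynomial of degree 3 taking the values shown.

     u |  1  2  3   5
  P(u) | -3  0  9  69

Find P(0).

Using the Lagrange interpolation formula with nodes 1, 2, 3, 5:
  L_0(u) = (u - 2)(u - 3)(u - 5) / -8
  L_1(u) = (u - 1)(u - 3)(u - 5) / 3
  L_2(u) = (u - 1)(u - 2)(u - 5) / -4
  L_3(u) = (u - 1)(u - 2)(u - 3) / 24
Then P(u) = -3·L_0(u) + 0·L_1(u) + 9·L_2(u) + 69·L_3(u).
Expanding and collecting terms gives P(u) = u³ - 3u² + 5u - 6.
Evaluating at u = 0: P(0) = -6.

-6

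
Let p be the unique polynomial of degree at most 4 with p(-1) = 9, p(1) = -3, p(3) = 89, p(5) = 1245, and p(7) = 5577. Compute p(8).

Using the Lagrange interpolation formula with nodes -1, 1, 3, 5, 7:
  L_0(n) = (n - 1)(n - 3)(n - 5)(n - 7) / 384
  L_1(n) = (n + 1)(n - 3)(n - 5)(n - 7) / -96
  L_2(n) = (n + 1)(n - 1)(n - 5)(n - 7) / 64
  L_3(n) = (n + 1)(n - 1)(n - 3)(n - 7) / -96
  L_4(n) = (n + 1)(n - 1)(n - 3)(n - 5) / 384
Then p(n) = 9·L_0(n) - 3·L_1(n) + 89·L_2(n) + 1245·L_3(n) + 5577·L_4(n).
Expanding and collecting terms gives p(n) = 3n^4 - 4n^3 - 5n^2 - 2n + 5.
Evaluating at n = 8: p(8) = 9909.

9909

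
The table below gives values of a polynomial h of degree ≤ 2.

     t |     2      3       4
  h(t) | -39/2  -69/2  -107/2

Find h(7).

Using the Lagrange interpolation formula with nodes 2, 3, 4:
  L_0(t) = (t - 3)(t - 4) / 2
  L_1(t) = (t - 2)(t - 4) / -1
  L_2(t) = (t - 2)(t - 3) / 2
Then h(t) = -39/2·L_0(t) - 69/2·L_1(t) - 107/2·L_2(t).
Expanding and collecting terms gives h(t) = -2t² - 5t - 3/2.
Evaluating at t = 7: h(7) = -269/2.

-269/2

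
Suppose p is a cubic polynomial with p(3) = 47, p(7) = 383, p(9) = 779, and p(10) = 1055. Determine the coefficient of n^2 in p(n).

0

Write p(n) = an^3 + bn^2 + cn + d. Substituting each data point gives a linear system:
  27a + 9b + 3c + d = 47
  343a + 49b + 7c + d = 383
  729a + 81b + 9c + d = 779
  1000a + 100b + 10c + d = 1055
Solving the system yields a = 1, b = 0, c = 5, d = 5.
So p(n) = n^3 + 5n + 5.
The coefficient of n^2 is 0.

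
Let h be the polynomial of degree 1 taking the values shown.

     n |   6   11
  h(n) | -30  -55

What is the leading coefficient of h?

Write h(n) = an + b. Substituting each data point gives a linear system:
  6a + b = -30
  11a + b = -55
Solving the system yields a = -5, b = 0.
So h(n) = -5n.
The leading coefficient is -5.

-5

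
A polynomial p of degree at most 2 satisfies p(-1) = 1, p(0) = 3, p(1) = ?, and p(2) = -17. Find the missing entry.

-3

The 3 known points determine the degree-2 polynomial uniquely.
Write p(t) = at^2 + bt + c. Substituting each data point gives a linear system:
  a - b + c = 1
  c = 3
  4a + 2b + c = -17
Solving the system yields a = -4, b = -2, c = 3.
So p(t) = -4t² - 2t + 3.
Then p(1) = -3.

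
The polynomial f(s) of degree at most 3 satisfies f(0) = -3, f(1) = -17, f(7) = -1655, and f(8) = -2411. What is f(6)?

Write f(s) = as^3 + bs^2 + cs + d. Substituting each data point gives a linear system:
  d = -3
  a + b + c + d = -17
  343a + 49b + 7c + d = -1655
  512a + 64b + 8c + d = -2411
Solving the system yields a = -4, b = -5, c = -5, d = -3.
So f(s) = -4s³ - 5s² - 5s - 3.
Then f(6) = -1077.

-1077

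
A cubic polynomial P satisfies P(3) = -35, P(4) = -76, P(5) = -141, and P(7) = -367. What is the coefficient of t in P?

-4

Write P(t) = at^3 + bt^2 + ct + d. Substituting each data point gives a linear system:
  27a + 9b + 3c + d = -35
  64a + 16b + 4c + d = -76
  125a + 25b + 5c + d = -141
  343a + 49b + 7c + d = -367
Solving the system yields a = -1, b = 0, c = -4, d = 4.
So P(t) = -t^3 - 4t + 4.
The coefficient of t is -4.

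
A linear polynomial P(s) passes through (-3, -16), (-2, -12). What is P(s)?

Write P(s) = as + b. Substituting each data point gives a linear system:
  -3a + b = -16
  -2a + b = -12
Solving the system yields a = 4, b = -4.
So P(s) = 4s - 4.
Check: P(-2) = -12. ✓

P(s) = 4s - 4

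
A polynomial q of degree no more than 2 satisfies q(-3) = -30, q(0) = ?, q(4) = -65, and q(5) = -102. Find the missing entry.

The 3 known points determine the degree-2 polynomial uniquely.
Write q(x) = ax^2 + bx + c. Substituting each data point gives a linear system:
  9a - 3b + c = -30
  16a + 4b + c = -65
  25a + 5b + c = -102
Solving the system yields a = -4, b = -1, c = 3.
So q(x) = -4x² - x + 3.
Then q(0) = 3.

3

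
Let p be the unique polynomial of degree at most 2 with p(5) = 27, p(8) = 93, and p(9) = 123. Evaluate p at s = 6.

Using the Lagrange interpolation formula with nodes 5, 8, 9:
  L_0(s) = (s - 8)(s - 9) / 12
  L_1(s) = (s - 5)(s - 9) / -3
  L_2(s) = (s - 5)(s - 8) / 4
Then p(s) = 27·L_0(s) + 93·L_1(s) + 123·L_2(s).
Expanding and collecting terms gives p(s) = 2s² - 4s - 3.
Evaluating at s = 6: p(6) = 45.

45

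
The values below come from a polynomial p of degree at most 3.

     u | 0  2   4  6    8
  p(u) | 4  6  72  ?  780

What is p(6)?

The 4 known points determine the degree-3 polynomial uniquely.
Write p(u) = au^3 + bu^2 + cu + d. Substituting each data point gives a linear system:
  d = 4
  8a + 4b + 2c + d = 6
  64a + 16b + 4c + d = 72
  512a + 64b + 8c + d = 780
Solving the system yields a = 2, b = -4, c = 1, d = 4.
So p(u) = 2u³ - 4u² + u + 4.
Then p(6) = 298.

298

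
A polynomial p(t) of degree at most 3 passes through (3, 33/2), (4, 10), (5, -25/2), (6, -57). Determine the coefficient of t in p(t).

Write p(t) = at^3 + bt^2 + ct + d. Substituting each data point gives a linear system:
  27a + 9b + 3c + d = 33/2
  64a + 16b + 4c + d = 10
  125a + 25b + 5c + d = -25/2
  216a + 36b + 6c + d = -57
Solving the system yields a = -1, b = 4, c = 5/2, d = 0.
So p(t) = -t³ + 4t² + (5/2)t.
The coefficient of t is 5/2.

5/2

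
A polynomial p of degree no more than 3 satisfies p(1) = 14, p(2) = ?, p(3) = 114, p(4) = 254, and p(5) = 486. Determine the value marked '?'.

On equispaced nodes a degree-3 polynomial has vanishing fourth forward difference, so
  p(1) - 4·p(2) + 6·p(3) - 4·p(4) + p(5) = 0.
Substituting the known values and solving for p(2):
  -4·p(2) = -168
  p(2) = 42.

42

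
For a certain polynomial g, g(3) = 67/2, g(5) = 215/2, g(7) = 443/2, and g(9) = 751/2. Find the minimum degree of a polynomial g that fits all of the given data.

2

Divided differences on the nodes 3, 5, 7, 9:
  order 0: 67/2  215/2  443/2  751/2
  order 1: 37  57  77
  order 2: 5  5
  order 3: 0
The order-2 divided differences are all 5 (nonzero) and every higher order vanishes, so the data lies on a polynomial of degree exactly 2.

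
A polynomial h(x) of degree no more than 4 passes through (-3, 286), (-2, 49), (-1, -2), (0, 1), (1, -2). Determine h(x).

h(x) = 3x^4 - 4x^3 - 6x^2 + 4x + 1

Write h(x) = ax^4 + bx^3 + cx^2 + dx + e. Substituting each data point gives a linear system:
  81a - 27b + 9c - 3d + e = 286
  16a - 8b + 4c - 2d + e = 49
  a - b + c - d + e = -2
  e = 1
  a + b + c + d + e = -2
Solving the system yields a = 3, b = -4, c = -6, d = 4, e = 1.
So h(x) = 3x⁴ - 4x³ - 6x² + 4x + 1.
Check: h(-1) = -2. ✓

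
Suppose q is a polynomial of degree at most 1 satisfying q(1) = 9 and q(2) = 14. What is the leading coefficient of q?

Write q(n) = an + b. Substituting each data point gives a linear system:
  a + b = 9
  2a + b = 14
Solving the system yields a = 5, b = 4.
So q(n) = 5n + 4.
The leading coefficient is 5.

5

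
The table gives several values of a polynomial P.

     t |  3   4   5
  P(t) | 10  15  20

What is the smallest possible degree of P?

1

Forward differences of the values at t = 3, 4, 5:
  P  : 10  15  20
  Δ  : 5  5
  Δ^2: 0
The first differences are constant (5) and nonzero, while all higher differences vanish, so the minimal degree is 1.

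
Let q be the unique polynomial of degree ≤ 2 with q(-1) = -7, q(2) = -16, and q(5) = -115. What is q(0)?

0

Write q(s) = as^2 + bs + c. Substituting each data point gives a linear system:
  a - b + c = -7
  4a + 2b + c = -16
  25a + 5b + c = -115
Solving the system yields a = -5, b = 2, c = 0.
So q(s) = -5s² + 2s.
Then q(0) = 0.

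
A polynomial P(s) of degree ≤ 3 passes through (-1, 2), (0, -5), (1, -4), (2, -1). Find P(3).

Write P(s) = as^3 + bs^2 + cs + d. Substituting each data point gives a linear system:
  -a + b - c + d = 2
  d = -5
  a + b + c + d = -4
  8a + 4b + 2c + d = -1
Solving the system yields a = -1, b = 4, c = -2, d = -5.
So P(s) = -s^3 + 4s^2 - 2s - 5.
Then P(3) = -2.

-2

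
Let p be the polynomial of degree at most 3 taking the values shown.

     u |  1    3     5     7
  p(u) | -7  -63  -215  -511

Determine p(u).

Write p(u) = au^3 + bu^2 + cu + d. Substituting each data point gives a linear system:
  a + b + c + d = -7
  27a + 9b + 3c + d = -63
  125a + 25b + 5c + d = -215
  343a + 49b + 7c + d = -511
Solving the system yields a = -1, b = -3, c = -3, d = 0.
So p(u) = -u³ - 3u² - 3u.
Check: p(5) = -215. ✓

p(u) = -u^3 - 3u^2 - 3u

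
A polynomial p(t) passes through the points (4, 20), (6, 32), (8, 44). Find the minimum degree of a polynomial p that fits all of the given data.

1

Forward differences of the values at t = 4, 6, 8:
  p  : 20  32  44
  Δ  : 12  12
  Δ^2: 0
The first differences are constant (12) and nonzero, while all higher differences vanish, so the minimal degree is 1.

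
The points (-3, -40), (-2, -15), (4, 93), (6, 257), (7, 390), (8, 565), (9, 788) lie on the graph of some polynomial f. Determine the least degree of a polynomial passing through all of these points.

Divided differences on the nodes -3, -2, 4, 6, 7, 8, 9:
  order 0: -40  -15  93  257  390  565  788
  order 1: 25  18  82  133  175  223
  order 2: -1  8  17  21  24
  order 3: 1  1  1  1
  order 4: 0  0  0
  order 5: 0  0
  order 6: 0
The order-3 divided differences are all 1 (nonzero) and every higher order vanishes, so the data lies on a polynomial of degree exactly 3.

3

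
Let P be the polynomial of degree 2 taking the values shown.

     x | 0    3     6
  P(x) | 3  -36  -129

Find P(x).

P(x) = -3x^2 - 4x + 3

Write P(x) = ax^2 + bx + c. Substituting each data point gives a linear system:
  c = 3
  9a + 3b + c = -36
  36a + 6b + c = -129
Solving the system yields a = -3, b = -4, c = 3.
So P(x) = -3x^2 - 4x + 3.
Check: P(3) = -36. ✓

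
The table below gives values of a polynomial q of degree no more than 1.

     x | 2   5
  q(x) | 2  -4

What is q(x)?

Write q(x) = ax + b. Substituting each data point gives a linear system:
  2a + b = 2
  5a + b = -4
Solving the system yields a = -2, b = 6.
So q(x) = -2x + 6.
Check: q(2) = 2. ✓

q(x) = -2x + 6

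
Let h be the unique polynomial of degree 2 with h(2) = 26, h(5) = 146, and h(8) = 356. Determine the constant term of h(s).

-4

Write h(s) = as^2 + bs + c. Substituting each data point gives a linear system:
  4a + 2b + c = 26
  25a + 5b + c = 146
  64a + 8b + c = 356
Solving the system yields a = 5, b = 5, c = -4.
So h(s) = 5s² + 5s - 4.
The constant term is -4.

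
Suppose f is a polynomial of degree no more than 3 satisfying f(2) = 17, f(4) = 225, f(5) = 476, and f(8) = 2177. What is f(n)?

Write f(n) = an^3 + bn^2 + cn + d. Substituting each data point gives a linear system:
  8a + 4b + 2c + d = 17
  64a + 16b + 4c + d = 225
  125a + 25b + 5c + d = 476
  512a + 64b + 8c + d = 2177
Solving the system yields a = 5, b = -6, c = 0, d = 1.
So f(n) = 5n^3 - 6n^2 + 1.
Check: f(4) = 225. ✓

f(n) = 5n^3 - 6n^2 + 1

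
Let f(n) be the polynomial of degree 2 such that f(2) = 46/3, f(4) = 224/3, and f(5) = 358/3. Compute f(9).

398

Using the Lagrange interpolation formula with nodes 2, 4, 5:
  L_0(n) = (n - 4)(n - 5) / 6
  L_1(n) = (n - 2)(n - 5) / -2
  L_2(n) = (n - 2)(n - 4) / 3
Then f(n) = 46/3·L_0(n) + 224/3·L_1(n) + 358/3·L_2(n).
Expanding and collecting terms gives f(n) = 5n² - (1/3)n - 4.
Evaluating at n = 9: f(9) = 398.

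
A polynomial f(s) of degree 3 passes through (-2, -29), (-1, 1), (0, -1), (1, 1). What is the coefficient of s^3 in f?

6

Write f(s) = as^3 + bs^2 + cs + d. Substituting each data point gives a linear system:
  -8a + 4b - 2c + d = -29
  -a + b - c + d = 1
  d = -1
  a + b + c + d = 1
Solving the system yields a = 6, b = 2, c = -6, d = -1.
So f(s) = 6s^3 + 2s^2 - 6s - 1.
The leading coefficient is 6.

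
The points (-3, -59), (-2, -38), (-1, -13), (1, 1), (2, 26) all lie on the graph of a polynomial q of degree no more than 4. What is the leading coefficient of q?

Write q(x) = ax^4 + bx^3 + cx^2 + dx + e. Substituting each data point gives a linear system:
  81a - 27b + 9c - 3d + e = -59
  16a - 8b + 4c - 2d + e = -38
  a - b + c - d + e = -13
  a + b + c + d + e = 1
  16a + 8b + 4c + 2d + e = 26
Solving the system yields a = 1, b = 3, c = -5, d = 4, e = -2.
So q(x) = x^4 + 3x^3 - 5x^2 + 4x - 2.
The leading coefficient is 1.

1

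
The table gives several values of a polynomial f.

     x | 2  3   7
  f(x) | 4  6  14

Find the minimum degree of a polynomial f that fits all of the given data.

1

Divided differences on the nodes 2, 3, 7:
  order 0: 4  6  14
  order 1: 2  2
  order 2: 0
The order-1 divided differences are all 2 (nonzero) and every higher order vanishes, so the data lies on a polynomial of degree exactly 1.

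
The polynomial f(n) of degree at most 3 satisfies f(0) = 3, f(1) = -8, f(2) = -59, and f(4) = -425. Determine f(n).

Write f(n) = an^3 + bn^2 + cn + d. Substituting each data point gives a linear system:
  d = 3
  a + b + c + d = -8
  8a + 4b + 2c + d = -59
  64a + 16b + 4c + d = -425
Solving the system yields a = -6, b = -2, c = -3, d = 3.
So f(n) = -6n^3 - 2n^2 - 3n + 3.
Check: f(1) = -8. ✓

f(n) = -6n^3 - 2n^2 - 3n + 3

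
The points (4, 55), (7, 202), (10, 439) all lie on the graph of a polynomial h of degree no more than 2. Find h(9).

Write h(n) = an^2 + bn + c. Substituting each data point gives a linear system:
  16a + 4b + c = 55
  49a + 7b + c = 202
  100a + 10b + c = 439
Solving the system yields a = 5, b = -6, c = -1.
So h(n) = 5n^2 - 6n - 1.
Then h(9) = 350.

350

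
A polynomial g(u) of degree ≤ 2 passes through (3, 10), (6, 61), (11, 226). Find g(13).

320

Write g(u) = au^2 + bu + c. Substituting each data point gives a linear system:
  9a + 3b + c = 10
  36a + 6b + c = 61
  121a + 11b + c = 226
Solving the system yields a = 2, b = -1, c = -5.
So g(u) = 2u^2 - u - 5.
Then g(13) = 320.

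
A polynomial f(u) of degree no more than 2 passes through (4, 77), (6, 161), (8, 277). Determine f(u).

Write f(u) = au^2 + bu + c. Substituting each data point gives a linear system:
  16a + 4b + c = 77
  36a + 6b + c = 161
  64a + 8b + c = 277
Solving the system yields a = 4, b = 2, c = 5.
So f(u) = 4u^2 + 2u + 5.
Check: f(6) = 161. ✓

f(u) = 4u^2 + 2u + 5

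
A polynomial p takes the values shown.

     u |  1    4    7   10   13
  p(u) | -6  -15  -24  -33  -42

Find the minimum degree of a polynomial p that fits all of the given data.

1

Forward differences of the values at u = 1, 4, 7, 10, 13:
  p  : -6  -15  -24  -33  -42
  Δ  : -9  -9  -9  -9
  Δ^2: 0  0  0
  Δ^3: 0  0
  Δ^4: 0
The first differences are constant (-9) and nonzero, while all higher differences vanish, so the minimal degree is 1.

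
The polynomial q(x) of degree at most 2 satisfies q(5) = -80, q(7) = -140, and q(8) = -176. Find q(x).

q(x) = -2x^2 - 6x

Using the Lagrange interpolation formula with nodes 5, 7, 8:
  L_0(x) = (x - 7)(x - 8) / 6
  L_1(x) = (x - 5)(x - 8) / -2
  L_2(x) = (x - 5)(x - 7) / 3
Then q(x) = -80·L_0(x) - 140·L_1(x) - 176·L_2(x).
Expanding and collecting terms gives q(x) = -2x^2 - 6x.
Check: q(8) = -176. ✓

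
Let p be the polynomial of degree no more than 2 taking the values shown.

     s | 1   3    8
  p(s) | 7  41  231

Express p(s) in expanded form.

p(s) = 3s^2 + 5s - 1

Write p(s) = as^2 + bs + c. Substituting each data point gives a linear system:
  a + b + c = 7
  9a + 3b + c = 41
  64a + 8b + c = 231
Solving the system yields a = 3, b = 5, c = -1.
So p(s) = 3s^2 + 5s - 1.
Check: p(1) = 7. ✓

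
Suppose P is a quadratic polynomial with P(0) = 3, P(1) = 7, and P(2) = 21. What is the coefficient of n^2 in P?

5

Write P(n) = an^2 + bn + c. Substituting each data point gives a linear system:
  c = 3
  a + b + c = 7
  4a + 2b + c = 21
Solving the system yields a = 5, b = -1, c = 3.
So P(n) = 5n^2 - n + 3.
The leading coefficient is 5.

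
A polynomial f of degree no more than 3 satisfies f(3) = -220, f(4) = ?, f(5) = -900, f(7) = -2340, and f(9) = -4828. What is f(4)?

-483

The 4 known points determine the degree-3 polynomial uniquely.
Write f(x) = ax^3 + bx^2 + cx + d. Substituting each data point gives a linear system:
  27a + 9b + 3c + d = -220
  125a + 25b + 5c + d = -900
  343a + 49b + 7c + d = -2340
  729a + 81b + 9c + d = -4828
Solving the system yields a = -6, b = -5, c = -6, d = 5.
So f(x) = -6x^3 - 5x^2 - 6x + 5.
Then f(4) = -483.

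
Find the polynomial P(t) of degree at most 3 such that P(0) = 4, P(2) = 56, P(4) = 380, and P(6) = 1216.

Write P(t) = at^3 + bt^2 + ct + d. Substituting each data point gives a linear system:
  d = 4
  8a + 4b + 2c + d = 56
  64a + 16b + 4c + d = 380
  216a + 36b + 6c + d = 1216
Solving the system yields a = 5, b = 4, c = -2, d = 4.
So P(t) = 5t^3 + 4t^2 - 2t + 4.
Check: P(4) = 380. ✓

P(t) = 5t^3 + 4t^2 - 2t + 4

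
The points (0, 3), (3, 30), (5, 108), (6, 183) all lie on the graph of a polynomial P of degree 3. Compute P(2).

15

Using the Lagrange interpolation formula with nodes 0, 3, 5, 6:
  L_0(u) = (u - 3)(u - 5)(u - 6) / -90
  L_1(u) = u(u - 5)(u - 6) / 18
  L_2(u) = u(u - 3)(u - 6) / -10
  L_3(u) = u(u - 3)(u - 5) / 18
Then P(u) = 3·L_0(u) + 30·L_1(u) + 108·L_2(u) + 183·L_3(u).
Expanding and collecting terms gives P(u) = u^3 - 2u^2 + 6u + 3.
Evaluating at u = 2: P(2) = 15.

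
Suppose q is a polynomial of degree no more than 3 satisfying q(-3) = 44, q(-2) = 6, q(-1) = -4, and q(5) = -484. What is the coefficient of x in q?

Write q(x) = ax^3 + bx^2 + cx + d. Substituting each data point gives a linear system:
  -27a + 9b - 3c + d = 44
  -8a + 4b - 2c + d = 6
  -a + b - c + d = -4
  125a + 25b + 5c + d = -484
Solving the system yields a = -3, b = -4, c = -1, d = -4.
So q(x) = -3x^3 - 4x^2 - x - 4.
The coefficient of x is -1.

-1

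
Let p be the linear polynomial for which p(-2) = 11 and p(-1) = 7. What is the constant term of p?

Write p(t) = at + b. Substituting each data point gives a linear system:
  -2a + b = 11
  -a + b = 7
Solving the system yields a = -4, b = 3.
So p(t) = -4t + 3.
The constant term is 3.

3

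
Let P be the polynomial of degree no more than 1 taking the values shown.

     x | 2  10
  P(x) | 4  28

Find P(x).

P(x) = 3x - 2

Using the Lagrange interpolation formula with nodes 2, 10:
  L_0(x) = (x - 10) / -8
  L_1(x) = (x - 2) / 8
Then P(x) = 4·L_0(x) + 28·L_1(x).
Expanding and collecting terms gives P(x) = 3x - 2.
Check: P(2) = 4. ✓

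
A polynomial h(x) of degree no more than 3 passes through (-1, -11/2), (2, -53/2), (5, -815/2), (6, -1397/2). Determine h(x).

Write h(x) = ax^3 + bx^2 + cx + d. Substituting each data point gives a linear system:
  -a + b - c + d = -11/2
  8a + 4b + 2c + d = -53/2
  125a + 25b + 5c + d = -815/2
  216a + 36b + 6c + d = -1397/2
Solving the system yields a = -3, b = -2, c = 4, d = -5/2.
So h(x) = -3x^3 - 2x^2 + 4x - 5/2.
Check: h(-1) = -11/2. ✓

h(x) = -3x^3 - 2x^2 + 4x - 5/2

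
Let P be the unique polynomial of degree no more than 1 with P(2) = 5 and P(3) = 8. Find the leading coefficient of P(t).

Write P(t) = at + b. Substituting each data point gives a linear system:
  2a + b = 5
  3a + b = 8
Solving the system yields a = 3, b = -1.
So P(t) = 3t - 1.
The leading coefficient is 3.

3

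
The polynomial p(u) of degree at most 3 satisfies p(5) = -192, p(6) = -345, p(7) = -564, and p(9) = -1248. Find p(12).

-3069

Using the Lagrange interpolation formula with nodes 5, 6, 7, 9:
  L_0(u) = (u - 6)(u - 7)(u - 9) / -8
  L_1(u) = (u - 5)(u - 7)(u - 9) / 3
  L_2(u) = (u - 5)(u - 6)(u - 9) / -4
  L_3(u) = (u - 5)(u - 6)(u - 7) / 24
Then p(u) = -192·L_0(u) - 345·L_1(u) - 564·L_2(u) - 1248·L_3(u).
Expanding and collecting terms gives p(u) = -2u^3 + 3u^2 - 4u + 3.
Evaluating at u = 12: p(12) = -3069.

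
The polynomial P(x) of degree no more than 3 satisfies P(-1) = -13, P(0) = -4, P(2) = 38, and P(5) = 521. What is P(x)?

Write P(x) = ax^3 + bx^2 + cx + d. Substituting each data point gives a linear system:
  -a + b - c + d = -13
  d = -4
  8a + 4b + 2c + d = 38
  125a + 25b + 5c + d = 521
Solving the system yields a = 4, b = 0, c = 5, d = -4.
So P(x) = 4x^3 + 5x - 4.
Check: P(0) = -4. ✓

P(x) = 4x^3 + 5x - 4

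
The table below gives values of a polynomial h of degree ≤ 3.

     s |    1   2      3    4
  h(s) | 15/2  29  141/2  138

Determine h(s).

Using the Lagrange interpolation formula with nodes 1, 2, 3, 4:
  L_0(s) = (s - 2)(s - 3)(s - 4) / -6
  L_1(s) = (s - 1)(s - 3)(s - 4) / 2
  L_2(s) = (s - 1)(s - 2)(s - 4) / -2
  L_3(s) = (s - 1)(s - 2)(s - 3) / 6
Then h(s) = 15/2·L_0(s) + 29·L_1(s) + 141/2·L_2(s) + 138·L_3(s).
Expanding and collecting terms gives h(s) = s³ + 4s² + (5/2)s.
Check: h(4) = 138. ✓

h(s) = s^3 + 4s^2 + (5/2)s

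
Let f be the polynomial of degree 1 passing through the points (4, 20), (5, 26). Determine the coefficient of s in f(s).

6

Write f(s) = as + b. Substituting each data point gives a linear system:
  4a + b = 20
  5a + b = 26
Solving the system yields a = 6, b = -4.
So f(s) = 6s - 4.
The leading coefficient is 6.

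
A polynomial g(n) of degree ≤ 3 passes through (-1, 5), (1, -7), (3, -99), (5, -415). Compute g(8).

-1624

Write g(n) = an^3 + bn^2 + cn + d. Substituting each data point gives a linear system:
  -a + b - c + d = 5
  a + b + c + d = -7
  27a + 9b + 3c + d = -99
  125a + 25b + 5c + d = -415
Solving the system yields a = -3, b = -1, c = -3, d = 0.
So g(n) = -3n^3 - n^2 - 3n.
Then g(8) = -1624.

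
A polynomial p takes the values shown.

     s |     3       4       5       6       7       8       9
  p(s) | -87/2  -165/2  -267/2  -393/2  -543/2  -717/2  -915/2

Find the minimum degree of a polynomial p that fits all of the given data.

2

Forward differences of the values at s = 3, 4, 5, 6, 7, 8, 9:
  p  : -87/2  -165/2  -267/2  -393/2  -543/2  -717/2  -915/2
  Δ  : -39  -51  -63  -75  -87  -99
  Δ^2: -12  -12  -12  -12  -12
  Δ^3: 0  0  0  0
  Δ^4: 0  0  0
  Δ^5: 0  0
  Δ^6: 0
The second differences are constant (-12) and nonzero, while all higher differences vanish, so the minimal degree is 2.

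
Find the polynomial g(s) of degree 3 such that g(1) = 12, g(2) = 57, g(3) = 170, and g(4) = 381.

Using the Lagrange interpolation formula with nodes 1, 2, 3, 4:
  L_0(s) = (s - 2)(s - 3)(s - 4) / -6
  L_1(s) = (s - 1)(s - 3)(s - 4) / 2
  L_2(s) = (s - 1)(s - 2)(s - 4) / -2
  L_3(s) = (s - 1)(s - 2)(s - 3) / 6
Then g(s) = 12·L_0(s) + 57·L_1(s) + 170·L_2(s) + 381·L_3(s).
Expanding and collecting terms gives g(s) = 5s^3 + 4s^2 - 2s + 5.
Check: g(4) = 381. ✓

g(s) = 5s^3 + 4s^2 - 2s + 5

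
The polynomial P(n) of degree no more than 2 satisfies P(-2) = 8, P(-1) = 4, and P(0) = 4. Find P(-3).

16

Using the Lagrange interpolation formula with nodes -2, -1, 0:
  L_0(n) = (n + 1)n / 2
  L_1(n) = (n + 2)n / -1
  L_2(n) = (n + 2)(n + 1) / 2
Then P(n) = 8·L_0(n) + 4·L_1(n) + 4·L_2(n).
Expanding and collecting terms gives P(n) = 2n^2 + 2n + 4.
Evaluating at n = -3: P(-3) = 16.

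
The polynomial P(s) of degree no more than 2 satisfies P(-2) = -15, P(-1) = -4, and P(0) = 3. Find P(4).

-9

Forward differences of the values at s = -2, -1, 0:
  P  : -15  -4  3
  Δ  : 11  7
  Δ^2: -4
The second differences are constant, confirming degree 2.
Interpolating (Newton forward form) and evaluating at s = 4 gives P(4) = -9.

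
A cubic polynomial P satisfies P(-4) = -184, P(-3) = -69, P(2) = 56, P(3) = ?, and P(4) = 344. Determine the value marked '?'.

159

The 4 known points determine the degree-3 polynomial uniquely.
Write P(t) = at^3 + bt^2 + ct + d. Substituting each data point gives a linear system:
  -64a + 16b - 4c + d = -184
  -27a + 9b - 3c + d = -69
  8a + 4b + 2c + d = 56
  64a + 16b + 4c + d = 344
Solving the system yields a = 4, b = 5, c = 2, d = 0.
So P(t) = 4t^3 + 5t^2 + 2t.
Then P(3) = 159.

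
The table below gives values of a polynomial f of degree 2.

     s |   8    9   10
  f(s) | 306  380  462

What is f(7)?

240

Write f(s) = as^2 + bs + c. Substituting each data point gives a linear system:
  64a + 8b + c = 306
  81a + 9b + c = 380
  100a + 10b + c = 462
Solving the system yields a = 4, b = 6, c = 2.
So f(s) = 4s^2 + 6s + 2.
Then f(7) = 240.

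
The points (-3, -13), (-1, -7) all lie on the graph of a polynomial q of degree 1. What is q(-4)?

Using the Lagrange interpolation formula with nodes -3, -1:
  L_0(t) = (t + 1) / -2
  L_1(t) = (t + 3) / 2
Then q(t) = -13·L_0(t) - 7·L_1(t).
Expanding and collecting terms gives q(t) = 3t - 4.
Evaluating at t = -4: q(-4) = -16.

-16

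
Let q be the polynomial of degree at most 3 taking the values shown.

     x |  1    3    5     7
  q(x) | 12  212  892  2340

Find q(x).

q(x) = 6x^3 + 6x^2 - 2x + 2

Using the Lagrange interpolation formula with nodes 1, 3, 5, 7:
  L_0(x) = (x - 3)(x - 5)(x - 7) / -48
  L_1(x) = (x - 1)(x - 5)(x - 7) / 16
  L_2(x) = (x - 1)(x - 3)(x - 7) / -16
  L_3(x) = (x - 1)(x - 3)(x - 5) / 48
Then q(x) = 12·L_0(x) + 212·L_1(x) + 892·L_2(x) + 2340·L_3(x).
Expanding and collecting terms gives q(x) = 6x^3 + 6x^2 - 2x + 2.
Check: q(7) = 2340. ✓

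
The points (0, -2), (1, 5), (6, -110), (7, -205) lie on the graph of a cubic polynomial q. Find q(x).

Write q(x) = ax^3 + bx^2 + cx + d. Substituting each data point gives a linear system:
  d = -2
  a + b + c + d = 5
  216a + 36b + 6c + d = -110
  343a + 49b + 7c + d = -205
Solving the system yields a = -1, b = 2, c = 6, d = -2.
So q(x) = -x³ + 2x² + 6x - 2.
Check: q(0) = -2. ✓

q(x) = -x^3 + 2x^2 + 6x - 2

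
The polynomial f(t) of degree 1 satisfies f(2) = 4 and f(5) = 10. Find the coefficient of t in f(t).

Write f(t) = at + b. Substituting each data point gives a linear system:
  2a + b = 4
  5a + b = 10
Solving the system yields a = 2, b = 0.
So f(t) = 2t.
The leading coefficient is 2.

2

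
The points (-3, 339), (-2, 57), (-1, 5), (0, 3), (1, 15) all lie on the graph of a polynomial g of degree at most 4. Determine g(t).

Write g(t) = at^4 + bt^3 + ct^2 + dt + e. Substituting each data point gives a linear system:
  81a - 27b + 9c - 3d + e = 339
  16a - 8b + 4c - 2d + e = 57
  a - b + c - d + e = 5
  e = 3
  a + b + c + d + e = 15
Solving the system yields a = 6, b = 6, c = 1, d = -1, e = 3.
So g(t) = 6t⁴ + 6t³ + t² - t + 3.
Check: g(-2) = 57. ✓

g(t) = 6t^4 + 6t^3 + t^2 - t + 3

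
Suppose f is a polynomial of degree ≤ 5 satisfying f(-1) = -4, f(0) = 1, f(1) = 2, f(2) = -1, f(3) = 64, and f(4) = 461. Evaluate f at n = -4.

Forward differences of the values at n = -1, 0, 1, 2, 3, 4:
  f  : -4  1  2  -1  64  461
  Δ  : 5  1  -3  65  397
  Δ^2: -4  -4  68  332
  Δ^3: 0  72  264
  Δ^4: 72  192
  Δ^5: 120
The fifth differences are constant, confirming degree 5.
Interpolating (Newton forward form) and evaluating at n = -4 gives f(-4) = -1483.

-1483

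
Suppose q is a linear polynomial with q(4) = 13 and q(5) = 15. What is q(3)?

11

Using the Lagrange interpolation formula with nodes 4, 5:
  L_0(n) = (n - 5) / -1
  L_1(n) = (n - 4) / 1
Then q(n) = 13·L_0(n) + 15·L_1(n).
Expanding and collecting terms gives q(n) = 2n + 5.
Evaluating at n = 3: q(3) = 11.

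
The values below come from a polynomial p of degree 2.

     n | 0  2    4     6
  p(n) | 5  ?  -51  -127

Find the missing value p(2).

On equispaced nodes a degree-2 polynomial has vanishing third forward difference, so
  - p(0) + 3·p(2) - 3·p(4) + p(6) = 0.
Substituting the known values and solving for p(2):
  3·p(2) = -21
  p(2) = -7.

-7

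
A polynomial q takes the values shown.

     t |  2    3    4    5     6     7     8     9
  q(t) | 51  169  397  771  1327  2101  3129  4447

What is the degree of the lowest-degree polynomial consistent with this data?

Forward differences of the values at t = 2, 3, 4, 5, 6, 7, 8, 9:
  q  : 51  169  397  771  1327  2101  3129  4447
  Δ  : 118  228  374  556  774  1028  1318
  Δ^2: 110  146  182  218  254  290
  Δ^3: 36  36  36  36  36
  Δ^4: 0  0  0  0
  Δ^5: 0  0  0
  Δ^6: 0  0
  Δ^7: 0
The third differences are constant (36) and nonzero, while all higher differences vanish, so the minimal degree is 3.

3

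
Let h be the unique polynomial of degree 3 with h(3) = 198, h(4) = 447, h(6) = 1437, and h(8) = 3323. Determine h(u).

Using the Lagrange interpolation formula with nodes 3, 4, 6, 8:
  L_0(u) = (u - 4)(u - 6)(u - 8) / -15
  L_1(u) = (u - 3)(u - 6)(u - 8) / 8
  L_2(u) = (u - 3)(u - 4)(u - 8) / -12
  L_3(u) = (u - 3)(u - 4)(u - 6) / 40
Then h(u) = 198·L_0(u) + 447·L_1(u) + 1437·L_2(u) + 3323·L_3(u).
Expanding and collecting terms gives h(u) = 6u^3 + 4u^2 - u + 3.
Check: h(4) = 447. ✓

h(u) = 6u^3 + 4u^2 - u + 3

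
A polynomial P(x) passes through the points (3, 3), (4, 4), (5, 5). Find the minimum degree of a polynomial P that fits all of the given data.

1

Forward differences of the values at x = 3, 4, 5:
  P  : 3  4  5
  Δ  : 1  1
  Δ^2: 0
The first differences are constant (1) and nonzero, while all higher differences vanish, so the minimal degree is 1.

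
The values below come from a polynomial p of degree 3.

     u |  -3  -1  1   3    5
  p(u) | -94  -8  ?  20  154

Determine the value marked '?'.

On equispaced nodes a degree-3 polynomial has vanishing fourth forward difference, so
  p(-3) - 4·p(-1) + 6·p(1) - 4·p(3) + p(5) = 0.
Substituting the known values and solving for p(1):
  6·p(1) = -12
  p(1) = -2.

-2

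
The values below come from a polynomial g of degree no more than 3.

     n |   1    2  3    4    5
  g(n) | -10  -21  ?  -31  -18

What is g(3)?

-30

The 4 known points determine the degree-3 polynomial uniquely.
Write g(n) = an^3 + bn^2 + cn + d. Substituting each data point gives a linear system:
  a + b + c + d = -10
  8a + 4b + 2c + d = -21
  64a + 16b + 4c + d = -31
  125a + 25b + 5c + d = -18
Solving the system yields a = 1, b = -5, c = -3, d = -3.
So g(n) = n^3 - 5n^2 - 3n - 3.
Then g(3) = -30.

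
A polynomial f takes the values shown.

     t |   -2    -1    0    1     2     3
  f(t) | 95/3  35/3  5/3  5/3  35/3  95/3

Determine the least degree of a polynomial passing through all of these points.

Forward differences of the values at t = -2, -1, 0, 1, 2, 3:
  f  : 95/3  35/3  5/3  5/3  35/3  95/3
  Δ  : -20  -10  0  10  20
  Δ^2: 10  10  10  10
  Δ^3: 0  0  0
  Δ^4: 0  0
  Δ^5: 0
The second differences are constant (10) and nonzero, while all higher differences vanish, so the minimal degree is 2.

2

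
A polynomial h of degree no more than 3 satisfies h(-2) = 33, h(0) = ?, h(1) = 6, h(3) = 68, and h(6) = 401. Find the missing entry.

The 4 known points determine the degree-3 polynomial uniquely.
Write h(n) = an^3 + bn^2 + cn + d. Substituting each data point gives a linear system:
  -8a + 4b - 2c + d = 33
  a + b + c + d = 6
  27a + 9b + 3c + d = 68
  216a + 36b + 6c + d = 401
Solving the system yields a = 1, b = 6, c = -6, d = 5.
So h(n) = n^3 + 6n^2 - 6n + 5.
Then h(0) = 5.

5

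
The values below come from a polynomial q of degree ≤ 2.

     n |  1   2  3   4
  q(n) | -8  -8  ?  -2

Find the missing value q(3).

The 3 known points determine the degree-2 polynomial uniquely.
Write q(n) = an^2 + bn + c. Substituting each data point gives a linear system:
  a + b + c = -8
  4a + 2b + c = -8
  16a + 4b + c = -2
Solving the system yields a = 1, b = -3, c = -6.
So q(n) = n^2 - 3n - 6.
Then q(3) = -6.

-6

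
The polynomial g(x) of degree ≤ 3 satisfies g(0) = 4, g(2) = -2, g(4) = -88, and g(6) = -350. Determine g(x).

g(x) = -2x^3 + 2x^2 + x + 4

Using the Lagrange interpolation formula with nodes 0, 2, 4, 6:
  L_0(x) = (x - 2)(x - 4)(x - 6) / -48
  L_1(x) = x(x - 4)(x - 6) / 16
  L_2(x) = x(x - 2)(x - 6) / -16
  L_3(x) = x(x - 2)(x - 4) / 48
Then g(x) = 4·L_0(x) - 2·L_1(x) - 88·L_2(x) - 350·L_3(x).
Expanding and collecting terms gives g(x) = -2x³ + 2x² + x + 4.
Check: g(2) = -2. ✓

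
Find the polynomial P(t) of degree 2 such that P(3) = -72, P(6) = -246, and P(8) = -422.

Write P(t) = at^2 + bt + c. Substituting each data point gives a linear system:
  9a + 3b + c = -72
  36a + 6b + c = -246
  64a + 8b + c = -422
Solving the system yields a = -6, b = -4, c = -6.
So P(t) = -6t² - 4t - 6.
Check: P(3) = -72. ✓

P(t) = -6t^2 - 4t - 6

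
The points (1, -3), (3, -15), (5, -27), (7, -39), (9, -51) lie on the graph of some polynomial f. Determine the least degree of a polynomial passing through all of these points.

1

Forward differences of the values at t = 1, 3, 5, 7, 9:
  f  : -3  -15  -27  -39  -51
  Δ  : -12  -12  -12  -12
  Δ^2: 0  0  0
  Δ^3: 0  0
  Δ^4: 0
The first differences are constant (-12) and nonzero, while all higher differences vanish, so the minimal degree is 1.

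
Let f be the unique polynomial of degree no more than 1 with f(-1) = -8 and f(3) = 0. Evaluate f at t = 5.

Using the Lagrange interpolation formula with nodes -1, 3:
  L_0(t) = (t - 3) / -4
  L_1(t) = (t + 1) / 4
Then f(t) = -8·L_0(t) + 0·L_1(t).
Expanding and collecting terms gives f(t) = 2t - 6.
Evaluating at t = 5: f(5) = 4.

4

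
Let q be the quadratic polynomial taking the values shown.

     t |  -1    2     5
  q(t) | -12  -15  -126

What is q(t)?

Write q(t) = at^2 + bt + c. Substituting each data point gives a linear system:
  a - b + c = -12
  4a + 2b + c = -15
  25a + 5b + c = -126
Solving the system yields a = -6, b = 5, c = -1.
So q(t) = -6t^2 + 5t - 1.
Check: q(-1) = -12. ✓

q(t) = -6t^2 + 5t - 1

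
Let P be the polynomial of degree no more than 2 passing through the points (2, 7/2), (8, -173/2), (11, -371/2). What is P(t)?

Write P(t) = at^2 + bt + c. Substituting each data point gives a linear system:
  4a + 2b + c = 7/2
  64a + 8b + c = -173/2
  121a + 11b + c = -371/2
Solving the system yields a = -2, b = 5, c = 3/2.
So P(t) = -2t² + 5t + 3/2.
Check: P(11) = -371/2. ✓

P(t) = -2t^2 + 5t + 3/2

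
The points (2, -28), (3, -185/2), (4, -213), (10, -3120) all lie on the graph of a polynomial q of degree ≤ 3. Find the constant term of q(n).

Write q(n) = an^3 + bn^2 + cn + d. Substituting each data point gives a linear system:
  8a + 4b + 2c + d = -28
  27a + 9b + 3c + d = -185/2
  64a + 16b + 4c + d = -213
  1000a + 100b + 10c + d = -3120
Solving the system yields a = -3, b = -1, c = -5/2, d = 5.
So q(n) = -3n^3 - n^2 - (5/2)n + 5.
The constant term is 5.

5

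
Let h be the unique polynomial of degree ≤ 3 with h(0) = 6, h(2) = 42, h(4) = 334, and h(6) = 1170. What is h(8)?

2838

Using the Lagrange interpolation formula with nodes 0, 2, 4, 6:
  L_0(n) = (n - 2)(n - 4)(n - 6) / -48
  L_1(n) = n(n - 4)(n - 6) / 16
  L_2(n) = n(n - 2)(n - 6) / -16
  L_3(n) = n(n - 2)(n - 4) / 48
Then h(n) = 6·L_0(n) + 42·L_1(n) + 334·L_2(n) + 1170·L_3(n).
Expanding and collecting terms gives h(n) = 6n³ - 4n² + 2n + 6.
Evaluating at n = 8: h(8) = 2838.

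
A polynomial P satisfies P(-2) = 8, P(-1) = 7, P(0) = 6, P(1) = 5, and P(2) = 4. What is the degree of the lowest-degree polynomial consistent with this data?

1

Forward differences of the values at s = -2, -1, 0, 1, 2:
  P  : 8  7  6  5  4
  Δ  : -1  -1  -1  -1
  Δ^2: 0  0  0
  Δ^3: 0  0
  Δ^4: 0
The first differences are constant (-1) and nonzero, while all higher differences vanish, so the minimal degree is 1.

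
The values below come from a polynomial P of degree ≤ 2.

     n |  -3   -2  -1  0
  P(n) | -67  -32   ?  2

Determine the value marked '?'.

-9

The 3 known points determine the degree-2 polynomial uniquely.
Write P(n) = an^2 + bn + c. Substituting each data point gives a linear system:
  9a - 3b + c = -67
  4a - 2b + c = -32
  c = 2
Solving the system yields a = -6, b = 5, c = 2.
So P(n) = -6n^2 + 5n + 2.
Then P(-1) = -9.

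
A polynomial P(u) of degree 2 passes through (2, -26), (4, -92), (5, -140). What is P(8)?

-344

Using the Lagrange interpolation formula with nodes 2, 4, 5:
  L_0(u) = (u - 4)(u - 5) / 6
  L_1(u) = (u - 2)(u - 5) / -2
  L_2(u) = (u - 2)(u - 4) / 3
Then P(u) = -26·L_0(u) - 92·L_1(u) - 140·L_2(u).
Expanding and collecting terms gives P(u) = -5u² - 3u.
Evaluating at u = 8: P(8) = -344.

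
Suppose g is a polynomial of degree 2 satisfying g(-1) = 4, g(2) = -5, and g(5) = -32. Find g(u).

Write g(u) = au^2 + bu + c. Substituting each data point gives a linear system:
  a - b + c = 4
  4a + 2b + c = -5
  25a + 5b + c = -32
Solving the system yields a = -1, b = -2, c = 3.
So g(u) = -u^2 - 2u + 3.
Check: g(-1) = 4. ✓

g(u) = -u^2 - 2u + 3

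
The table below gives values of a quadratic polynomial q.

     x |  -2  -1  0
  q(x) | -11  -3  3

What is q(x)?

Write q(x) = ax^2 + bx + c. Substituting each data point gives a linear system:
  4a - 2b + c = -11
  a - b + c = -3
  c = 3
Solving the system yields a = -1, b = 5, c = 3.
So q(x) = -x² + 5x + 3.
Check: q(-1) = -3. ✓

q(x) = -x^2 + 5x + 3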